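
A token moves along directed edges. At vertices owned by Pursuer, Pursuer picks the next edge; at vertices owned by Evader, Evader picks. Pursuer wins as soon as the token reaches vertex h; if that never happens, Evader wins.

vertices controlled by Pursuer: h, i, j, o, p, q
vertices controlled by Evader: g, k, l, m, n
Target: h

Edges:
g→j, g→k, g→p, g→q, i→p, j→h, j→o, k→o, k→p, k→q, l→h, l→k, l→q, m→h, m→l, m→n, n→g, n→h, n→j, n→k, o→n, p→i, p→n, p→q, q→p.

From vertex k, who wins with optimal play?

A0 = {h}
A1: add {j} — j (Pursuer) has j→h.
A2 = A1; e.g. g (Evader) can still go to k. Fixed point.
k never enters the attractor, so Evader can avoid the target forever.

Evader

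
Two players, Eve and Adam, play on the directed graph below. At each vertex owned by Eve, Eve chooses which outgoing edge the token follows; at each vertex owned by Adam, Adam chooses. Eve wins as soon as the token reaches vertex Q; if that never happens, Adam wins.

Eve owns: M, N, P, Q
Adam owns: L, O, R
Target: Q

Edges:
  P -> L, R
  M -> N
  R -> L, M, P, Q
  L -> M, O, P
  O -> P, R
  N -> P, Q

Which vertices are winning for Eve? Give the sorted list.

A0 = {Q}
A1: add {N} — N (Eve) has N→Q.
A2: add {M} — M (Eve) has M→N.
A3 = A2; e.g. L (Adam) can still go to O. Fixed point.
Eve's winning region = {M, N, Q}.

M, N, Q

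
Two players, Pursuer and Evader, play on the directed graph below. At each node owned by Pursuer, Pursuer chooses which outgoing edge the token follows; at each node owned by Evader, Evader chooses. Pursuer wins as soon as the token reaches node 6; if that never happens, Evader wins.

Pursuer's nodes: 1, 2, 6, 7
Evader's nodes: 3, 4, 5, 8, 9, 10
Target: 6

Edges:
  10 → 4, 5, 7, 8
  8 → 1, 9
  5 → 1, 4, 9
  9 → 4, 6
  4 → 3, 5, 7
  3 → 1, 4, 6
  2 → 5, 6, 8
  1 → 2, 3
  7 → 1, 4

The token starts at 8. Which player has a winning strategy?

A0 = {6}
A1: add {2} — 2 (Pursuer) has 2→6.
A2: add {1} — 1 (Pursuer) has 1→2.
A3: add {7} — 7 (Pursuer) has 7→1.
A4 = A3; e.g. 3 (Evader) can still go to 4. Fixed point.
8 never enters the attractor, so Evader can avoid the target forever.

Evader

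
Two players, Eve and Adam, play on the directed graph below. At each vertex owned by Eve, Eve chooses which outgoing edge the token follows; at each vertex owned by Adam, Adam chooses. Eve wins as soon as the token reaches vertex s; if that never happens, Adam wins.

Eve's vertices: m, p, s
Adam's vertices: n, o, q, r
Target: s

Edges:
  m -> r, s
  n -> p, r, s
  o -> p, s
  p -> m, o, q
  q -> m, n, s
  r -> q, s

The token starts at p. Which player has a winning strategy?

A0 = {s}
A1: add {m} — m (Eve) has m→s.
A2: add {p} — p (Eve) has p→m.
p ∈ A2, so Eve can force the target.

Eve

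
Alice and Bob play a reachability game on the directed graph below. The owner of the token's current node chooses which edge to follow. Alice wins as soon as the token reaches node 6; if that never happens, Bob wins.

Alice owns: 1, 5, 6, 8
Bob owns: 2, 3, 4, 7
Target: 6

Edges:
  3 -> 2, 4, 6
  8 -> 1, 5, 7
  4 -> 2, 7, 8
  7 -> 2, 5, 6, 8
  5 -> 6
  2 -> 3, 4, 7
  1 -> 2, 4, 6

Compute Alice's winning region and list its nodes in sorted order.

A0 = {6}
A1: add {1, 5} — 1 (Alice) has 1→6; 5 (Alice) has 5→6.
A2: add {8} — 8 (Alice) has 8→1.
A3 = A2; e.g. 2 (Bob) can still go to 3. Fixed point.
Alice's winning region = {1, 5, 6, 8}.

1, 5, 6, 8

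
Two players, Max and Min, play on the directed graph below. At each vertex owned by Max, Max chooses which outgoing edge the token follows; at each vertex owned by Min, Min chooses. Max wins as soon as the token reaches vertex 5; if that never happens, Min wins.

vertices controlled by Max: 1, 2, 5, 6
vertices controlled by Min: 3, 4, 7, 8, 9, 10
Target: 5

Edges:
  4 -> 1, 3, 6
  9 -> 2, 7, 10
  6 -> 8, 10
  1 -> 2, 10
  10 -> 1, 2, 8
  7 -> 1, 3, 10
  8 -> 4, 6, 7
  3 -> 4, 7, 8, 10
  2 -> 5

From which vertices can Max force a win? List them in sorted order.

1, 2, 5

A0 = {5}
A1: add {2} — 2 (Max) has 2→5.
A2: add {1} — 1 (Max) has 1→2.
A3 = A2; e.g. 3 (Min) can still go to 4. Fixed point.
Max's winning region = {1, 2, 5}.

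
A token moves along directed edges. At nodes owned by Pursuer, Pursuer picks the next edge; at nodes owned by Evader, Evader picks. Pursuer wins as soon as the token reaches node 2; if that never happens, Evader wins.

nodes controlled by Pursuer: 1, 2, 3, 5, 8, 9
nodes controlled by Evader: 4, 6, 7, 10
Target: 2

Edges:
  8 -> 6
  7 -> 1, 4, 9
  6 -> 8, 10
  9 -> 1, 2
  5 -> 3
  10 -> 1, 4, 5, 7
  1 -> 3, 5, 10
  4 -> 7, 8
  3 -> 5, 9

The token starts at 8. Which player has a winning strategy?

A0 = {2}
A1: add {9} — 9 (Pursuer) has 9→2.
A2: add {3} — 3 (Pursuer) has 3→9.
A3: add {1, 5} — 1 (Pursuer) has 1→3; 5 (Pursuer) has 5→3.
A4 = A3; e.g. 4 (Evader) can still go to 7. Fixed point.
8 never enters the attractor, so Evader can avoid the target forever.

Evader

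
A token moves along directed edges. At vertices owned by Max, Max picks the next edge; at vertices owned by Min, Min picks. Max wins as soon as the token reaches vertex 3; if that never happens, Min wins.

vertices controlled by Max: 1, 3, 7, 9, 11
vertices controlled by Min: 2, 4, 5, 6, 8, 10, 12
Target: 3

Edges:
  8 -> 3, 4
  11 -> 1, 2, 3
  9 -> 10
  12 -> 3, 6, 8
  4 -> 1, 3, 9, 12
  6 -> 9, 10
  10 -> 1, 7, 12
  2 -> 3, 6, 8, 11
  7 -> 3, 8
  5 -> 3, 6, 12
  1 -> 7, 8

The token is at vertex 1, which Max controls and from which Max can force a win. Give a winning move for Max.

7

A0 = {3}
A1: add {7, 11} — 7 (Max) has 7→3; 11 (Max) has 11→3.
A2: add {1} — 1 (Max) has 1→7.
A3 = A2; e.g. 2 (Min) can still go to 6. Fixed point.
From 1, successor 7 is in the attractor (rank 1); the other successor 8 is not.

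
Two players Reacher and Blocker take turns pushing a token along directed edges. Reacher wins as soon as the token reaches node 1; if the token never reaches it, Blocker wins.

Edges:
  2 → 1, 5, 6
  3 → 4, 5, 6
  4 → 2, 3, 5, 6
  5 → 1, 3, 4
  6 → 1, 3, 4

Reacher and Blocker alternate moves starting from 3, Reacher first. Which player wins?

Track states (vertex, player-to-move).
A0 = {(1,Reacher), (1,Blocker)}
A1: add {(2,Reacher), (5,Reacher), (6,Reacher)}.
A2: add {(2,Blocker)}.
A3: add {(4,Reacher)}.
A4: add {(3,Blocker)}.
A5 = A4; e.g. (3,Reacher) stays out. (3,Reacher) never enters ⇒ Blocker avoids the target.

Blocker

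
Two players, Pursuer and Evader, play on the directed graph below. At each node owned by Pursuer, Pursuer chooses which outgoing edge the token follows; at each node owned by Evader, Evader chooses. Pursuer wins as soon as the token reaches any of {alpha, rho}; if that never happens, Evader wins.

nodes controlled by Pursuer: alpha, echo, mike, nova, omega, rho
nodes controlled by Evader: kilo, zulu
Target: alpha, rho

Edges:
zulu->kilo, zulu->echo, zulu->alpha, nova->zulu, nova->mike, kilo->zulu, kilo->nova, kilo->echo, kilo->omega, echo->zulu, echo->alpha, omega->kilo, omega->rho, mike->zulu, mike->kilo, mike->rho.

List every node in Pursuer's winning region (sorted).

A0 = {alpha, rho}
A1: add {echo, mike, omega} — echo (Pursuer) has echo→alpha; omega (Pursuer) has omega→rho; mike (Pursuer) has mike→rho.
A2: add {nova} — nova (Pursuer) has nova→mike.
A3 = A2; e.g. zulu (Evader) can still go to kilo. Fixed point.
Pursuer's winning region = {alpha, echo, mike, nova, omega, rho}.

alpha, echo, mike, nova, omega, rho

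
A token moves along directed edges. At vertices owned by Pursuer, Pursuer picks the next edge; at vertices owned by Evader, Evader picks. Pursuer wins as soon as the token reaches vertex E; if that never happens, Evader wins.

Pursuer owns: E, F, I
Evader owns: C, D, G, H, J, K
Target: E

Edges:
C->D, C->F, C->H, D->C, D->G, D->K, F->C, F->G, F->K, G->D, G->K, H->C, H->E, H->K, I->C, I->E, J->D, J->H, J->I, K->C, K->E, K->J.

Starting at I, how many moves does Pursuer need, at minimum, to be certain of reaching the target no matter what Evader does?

1

A0 = {E}
A1: add {I} — I (Pursuer) has I→E.
A2 = A1; e.g. C (Evader) can still go to D. Fixed point.
I enters the attractor at level 1, so Pursuer can force the target in 1 move from there.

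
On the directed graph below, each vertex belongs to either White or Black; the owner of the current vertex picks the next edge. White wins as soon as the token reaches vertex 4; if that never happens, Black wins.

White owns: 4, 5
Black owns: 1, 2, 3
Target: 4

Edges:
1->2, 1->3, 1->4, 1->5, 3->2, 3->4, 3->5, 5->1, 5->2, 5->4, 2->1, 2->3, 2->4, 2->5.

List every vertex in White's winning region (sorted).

4, 5

A0 = {4}
A1: add {5} — 5 (White) has 5→4.
A2 = A1; e.g. 1 (Black) can still go to 2. Fixed point.
White's winning region = {4, 5}.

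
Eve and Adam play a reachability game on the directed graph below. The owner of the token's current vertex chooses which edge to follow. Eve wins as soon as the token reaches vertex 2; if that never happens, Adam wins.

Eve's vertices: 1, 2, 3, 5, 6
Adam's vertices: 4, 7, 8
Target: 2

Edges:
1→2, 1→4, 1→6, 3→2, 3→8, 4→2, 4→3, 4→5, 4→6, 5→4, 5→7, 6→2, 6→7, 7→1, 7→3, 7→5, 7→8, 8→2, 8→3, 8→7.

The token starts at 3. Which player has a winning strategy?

A0 = {2}
A1: add {1, 3, 6} — 1 (Eve) has 1→2; 3 (Eve) has 3→2; 6 (Eve) has 6→2.
A2 = A1; e.g. 4 (Adam) can still go to 5. Fixed point.
3 ∈ A1, so Eve can force the target.

Eve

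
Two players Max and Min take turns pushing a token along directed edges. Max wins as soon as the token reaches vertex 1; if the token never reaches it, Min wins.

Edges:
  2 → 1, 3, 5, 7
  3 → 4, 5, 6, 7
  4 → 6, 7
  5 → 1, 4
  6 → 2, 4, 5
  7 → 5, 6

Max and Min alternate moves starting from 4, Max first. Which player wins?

Min

Track states (vertex, player-to-move).
A0 = {(1,Max), (1,Min)}
A1: add {(2,Max), (5,Max)}.
A2 = A1; e.g. (2,Min) stays out. (4,Max) never enters ⇒ Min avoids the target.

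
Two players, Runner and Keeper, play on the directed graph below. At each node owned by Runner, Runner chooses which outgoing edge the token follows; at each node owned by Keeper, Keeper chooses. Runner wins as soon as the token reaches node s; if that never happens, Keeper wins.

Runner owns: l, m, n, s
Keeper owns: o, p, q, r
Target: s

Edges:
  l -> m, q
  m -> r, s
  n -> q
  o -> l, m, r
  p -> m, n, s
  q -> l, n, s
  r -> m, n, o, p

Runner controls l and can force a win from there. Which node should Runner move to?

A0 = {s}
A1: add {m} — m (Runner) has m→s.
A2: add {l} — l (Runner) has l→m.
A3 = A2; e.g. n (Runner) has no edge into A2. Fixed point.
From l, successor m is in the attractor (rank 1); the other successor q is not.

m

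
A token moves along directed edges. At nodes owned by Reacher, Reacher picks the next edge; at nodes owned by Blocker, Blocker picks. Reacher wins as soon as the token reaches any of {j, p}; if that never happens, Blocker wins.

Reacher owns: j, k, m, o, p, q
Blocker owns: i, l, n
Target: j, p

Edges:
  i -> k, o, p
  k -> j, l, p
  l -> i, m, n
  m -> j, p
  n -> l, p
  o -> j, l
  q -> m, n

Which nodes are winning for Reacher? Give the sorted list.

A0 = {j, p}
A1: add {k, m, o} — k (Reacher) has k→j; m (Reacher) has m→j; o (Reacher) has o→j.
A2: add {i, q} — i (Blocker): all of {k, o, p} already in; q (Reacher) has q→m.
A3 = A2; e.g. l (Blocker) can still go to n. Fixed point.
Reacher's winning region = {i, j, k, m, o, p, q}.

i, j, k, m, o, p, q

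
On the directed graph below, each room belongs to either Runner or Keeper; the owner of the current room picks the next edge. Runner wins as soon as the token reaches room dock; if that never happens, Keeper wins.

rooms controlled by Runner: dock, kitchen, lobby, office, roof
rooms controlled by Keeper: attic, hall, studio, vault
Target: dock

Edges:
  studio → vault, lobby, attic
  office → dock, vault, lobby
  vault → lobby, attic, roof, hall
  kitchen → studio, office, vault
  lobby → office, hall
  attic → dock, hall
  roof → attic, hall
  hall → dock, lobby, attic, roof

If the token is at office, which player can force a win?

Runner

A0 = {dock}
A1: add {office} — office (Runner) has office→dock.
office ∈ A1, so Runner can force the target.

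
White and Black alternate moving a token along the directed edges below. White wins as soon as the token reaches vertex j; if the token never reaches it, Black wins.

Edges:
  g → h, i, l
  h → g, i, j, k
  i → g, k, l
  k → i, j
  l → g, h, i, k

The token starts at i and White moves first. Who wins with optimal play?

Black

Track states (vertex, player-to-move).
A0 = {(j,White), (j,Black)}
A1: add {(h,White), (k,White)}.
A2 = A1; e.g. (g,White) stays out. (i,White) never enters ⇒ Black avoids the target.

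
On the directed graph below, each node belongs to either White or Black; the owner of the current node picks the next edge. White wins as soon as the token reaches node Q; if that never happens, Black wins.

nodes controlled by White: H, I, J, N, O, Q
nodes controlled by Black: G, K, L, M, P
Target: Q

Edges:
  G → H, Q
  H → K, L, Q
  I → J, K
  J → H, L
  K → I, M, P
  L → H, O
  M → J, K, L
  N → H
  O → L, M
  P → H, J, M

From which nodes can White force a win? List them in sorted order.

A0 = {Q}
A1: add {H} — H (White) has H→Q.
A2: add {G, J, N} — G (Black): all of {H, Q} already in; J (White) has J→H; N (White) has N→H.
A3: add {I} — I (White) has I→J.
A4 = A3; e.g. K (Black) can still go to M. Fixed point.
White's winning region = {G, H, I, J, N, Q}.

G, H, I, J, N, Q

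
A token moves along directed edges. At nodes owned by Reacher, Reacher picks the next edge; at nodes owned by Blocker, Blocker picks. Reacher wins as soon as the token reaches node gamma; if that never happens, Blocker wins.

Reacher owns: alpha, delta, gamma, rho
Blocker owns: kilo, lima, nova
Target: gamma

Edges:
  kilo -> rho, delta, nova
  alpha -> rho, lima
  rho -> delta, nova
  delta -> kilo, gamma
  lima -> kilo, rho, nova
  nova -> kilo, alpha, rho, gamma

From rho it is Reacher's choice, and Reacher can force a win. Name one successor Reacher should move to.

delta

A0 = {gamma}
A1: add {delta} — delta (Reacher) has delta→gamma.
A2: add {rho} — rho (Reacher) has rho→delta.
A3: add {alpha} — alpha (Reacher) has alpha→rho.
A4 = A3; e.g. kilo (Blocker) can still go to nova. Fixed point.
From rho, successor delta is in the attractor (rank 1); the other successor nova is not.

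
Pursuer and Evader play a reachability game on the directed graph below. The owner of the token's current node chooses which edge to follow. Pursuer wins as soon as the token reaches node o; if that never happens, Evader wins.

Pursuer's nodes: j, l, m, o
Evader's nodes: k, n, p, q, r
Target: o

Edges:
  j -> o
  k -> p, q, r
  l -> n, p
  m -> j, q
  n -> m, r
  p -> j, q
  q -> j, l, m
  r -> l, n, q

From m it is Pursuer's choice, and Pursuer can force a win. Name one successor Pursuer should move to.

j

A0 = {o}
A1: add {j} — j (Pursuer) has j→o.
A2: add {m} — m (Pursuer) has m→j.
A3 = A2; e.g. k (Evader) can still go to p. Fixed point.
From m, successor j is in the attractor (rank 1); the other successor q is not.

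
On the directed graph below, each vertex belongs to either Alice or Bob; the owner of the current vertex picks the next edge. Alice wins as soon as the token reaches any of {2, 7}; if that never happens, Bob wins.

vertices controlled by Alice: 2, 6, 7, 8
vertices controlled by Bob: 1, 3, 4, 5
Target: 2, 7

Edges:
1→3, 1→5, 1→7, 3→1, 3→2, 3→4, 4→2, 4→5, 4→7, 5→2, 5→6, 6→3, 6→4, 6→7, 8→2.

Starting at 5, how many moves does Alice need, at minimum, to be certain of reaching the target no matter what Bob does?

A0 = {2, 7}
A1: add {6, 8} — 6 (Alice) has 6→7; 8 (Alice) has 8→2.
A2: add {5} — 5 (Bob): all of {2, 6} already in.
5 enters the attractor at level 2, so Alice can force the target in 2 moves from there.

2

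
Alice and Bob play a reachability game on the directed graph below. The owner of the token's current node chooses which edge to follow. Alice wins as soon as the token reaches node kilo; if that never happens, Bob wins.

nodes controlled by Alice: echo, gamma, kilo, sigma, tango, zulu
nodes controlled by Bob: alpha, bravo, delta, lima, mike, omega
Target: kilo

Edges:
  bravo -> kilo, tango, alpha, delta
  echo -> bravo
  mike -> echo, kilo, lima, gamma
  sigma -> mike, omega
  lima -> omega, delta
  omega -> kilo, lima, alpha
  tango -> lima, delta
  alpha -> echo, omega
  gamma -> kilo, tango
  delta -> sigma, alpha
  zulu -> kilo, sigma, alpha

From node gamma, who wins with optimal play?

Alice

A0 = {kilo}
A1: add {gamma, zulu} — gamma (Alice) has gamma→kilo; zulu (Alice) has zulu→kilo.
A2 = A1; e.g. bravo (Bob) can still go to tango. Fixed point.
gamma ∈ A1, so Alice can force the target.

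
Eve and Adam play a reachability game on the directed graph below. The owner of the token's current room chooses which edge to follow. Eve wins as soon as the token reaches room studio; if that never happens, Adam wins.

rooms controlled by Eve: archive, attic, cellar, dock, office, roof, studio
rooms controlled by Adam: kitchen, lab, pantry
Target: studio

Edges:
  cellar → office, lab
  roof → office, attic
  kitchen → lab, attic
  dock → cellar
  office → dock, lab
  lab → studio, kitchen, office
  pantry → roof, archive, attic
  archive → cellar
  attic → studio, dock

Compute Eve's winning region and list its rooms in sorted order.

A0 = {studio}
A1: add {attic} — attic (Eve) has attic→studio.
A2: add {roof} — roof (Eve) has roof→attic.
A3 = A2; e.g. cellar (Eve) has no edge into A2. Fixed point.
Eve's winning region = {attic, roof, studio}.

attic, roof, studio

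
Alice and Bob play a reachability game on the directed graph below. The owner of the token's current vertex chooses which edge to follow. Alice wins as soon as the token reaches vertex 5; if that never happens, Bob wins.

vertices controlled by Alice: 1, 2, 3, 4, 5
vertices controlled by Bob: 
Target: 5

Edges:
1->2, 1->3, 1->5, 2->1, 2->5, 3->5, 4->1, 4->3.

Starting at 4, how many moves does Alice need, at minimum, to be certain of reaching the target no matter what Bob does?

2

A0 = {5}
A1: add {1, 2, 3} — 1 (Alice) has 1→5; 2 (Alice) has 2→5; 3 (Alice) has 3→5.
A2: add {4} — 4 (Alice) has 4→1.
A2 = all vertices. Fixed point.
4 enters the attractor at level 2, so Alice can force the target in 2 moves from there.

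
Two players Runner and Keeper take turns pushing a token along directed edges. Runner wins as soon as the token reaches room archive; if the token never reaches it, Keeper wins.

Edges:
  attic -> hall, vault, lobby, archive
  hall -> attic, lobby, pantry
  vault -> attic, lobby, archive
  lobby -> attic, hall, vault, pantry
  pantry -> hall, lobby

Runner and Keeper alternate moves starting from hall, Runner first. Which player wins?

Track states (vertex, player-to-move).
A0 = {(archive,Runner), (archive,Keeper)}
A1: add {(attic,Runner), (vault,Runner)}.
A2 = A1; e.g. (attic,Keeper) stays out. (hall,Runner) never enters ⇒ Keeper avoids the target.

Keeper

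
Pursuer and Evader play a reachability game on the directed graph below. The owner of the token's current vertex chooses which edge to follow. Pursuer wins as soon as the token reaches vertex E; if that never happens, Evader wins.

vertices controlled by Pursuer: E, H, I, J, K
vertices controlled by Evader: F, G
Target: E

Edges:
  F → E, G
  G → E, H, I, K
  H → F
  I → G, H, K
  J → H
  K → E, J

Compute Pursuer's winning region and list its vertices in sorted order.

A0 = {E}
A1: add {K} — K (Pursuer) has K→E.
A2: add {I} — I (Pursuer) has I→K.
A3 = A2; e.g. F (Evader) can still go to G. Fixed point.
Pursuer's winning region = {E, I, K}.

E, I, K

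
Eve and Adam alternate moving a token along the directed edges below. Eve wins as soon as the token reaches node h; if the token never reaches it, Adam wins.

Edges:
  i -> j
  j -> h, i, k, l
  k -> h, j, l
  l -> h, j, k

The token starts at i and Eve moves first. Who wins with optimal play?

Adam

Track states (vertex, player-to-move).
A0 = {(h,Eve), (h,Adam)}
A1: add {(j,Eve), (k,Eve), (l,Eve)}.
A2: add {(i,Adam), (k,Adam), (l,Adam)}.
A3 = A2; e.g. (i,Eve) stays out. (i,Eve) never enters ⇒ Adam avoids the target.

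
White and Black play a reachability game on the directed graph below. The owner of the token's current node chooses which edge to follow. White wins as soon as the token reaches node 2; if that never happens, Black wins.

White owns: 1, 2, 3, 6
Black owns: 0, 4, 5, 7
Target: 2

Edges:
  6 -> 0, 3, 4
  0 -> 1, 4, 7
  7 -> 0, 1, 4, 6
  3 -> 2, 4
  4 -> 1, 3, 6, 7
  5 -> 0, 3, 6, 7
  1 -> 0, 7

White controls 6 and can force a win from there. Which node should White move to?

A0 = {2}
A1: add {3} — 3 (White) has 3→2.
A2: add {6} — 6 (White) has 6→3.
A3 = A2; e.g. 0 (Black) can still go to 1. Fixed point.
From 6, successor 3 is in the attractor (rank 1); the other successors 0, 4 are not.

3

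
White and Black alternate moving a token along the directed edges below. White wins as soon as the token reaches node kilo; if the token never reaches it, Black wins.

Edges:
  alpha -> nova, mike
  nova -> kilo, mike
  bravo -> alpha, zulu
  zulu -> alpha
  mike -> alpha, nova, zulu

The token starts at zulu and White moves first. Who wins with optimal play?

Track states (vertex, player-to-move).
A0 = {(kilo,White), (kilo,Black)}
A1: add {(nova,White)}.
A2 = A1; e.g. (alpha,White) stays out. (zulu,White) never enters ⇒ Black avoids the target.

Black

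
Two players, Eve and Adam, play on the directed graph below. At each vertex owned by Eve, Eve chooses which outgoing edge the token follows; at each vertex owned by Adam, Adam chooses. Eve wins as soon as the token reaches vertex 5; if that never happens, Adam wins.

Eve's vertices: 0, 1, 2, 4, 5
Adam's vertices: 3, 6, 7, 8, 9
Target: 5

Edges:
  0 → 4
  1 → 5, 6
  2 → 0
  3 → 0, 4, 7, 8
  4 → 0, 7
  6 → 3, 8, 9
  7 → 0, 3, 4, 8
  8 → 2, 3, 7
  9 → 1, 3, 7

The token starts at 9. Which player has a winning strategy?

Adam

A0 = {5}
A1: add {1} — 1 (Eve) has 1→5.
A2 = A1; e.g. 0 (Eve) has no edge into A1. Fixed point.
9 never enters the attractor, so Adam can avoid the target forever.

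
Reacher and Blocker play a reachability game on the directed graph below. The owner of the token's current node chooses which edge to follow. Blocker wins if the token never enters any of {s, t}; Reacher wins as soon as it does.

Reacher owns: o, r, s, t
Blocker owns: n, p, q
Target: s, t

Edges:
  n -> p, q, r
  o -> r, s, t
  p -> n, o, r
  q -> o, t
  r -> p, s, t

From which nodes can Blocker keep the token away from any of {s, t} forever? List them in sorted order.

n, p

A0 = {s, t}
A1: add {o, r} — o (Reacher) has o→s; r (Reacher) has r→s.
A2: add {q} — q (Blocker): all of {o, t} already in.
A3 = A2; e.g. n (Blocker) can still go to p. Fixed point.
Reacher's attractor = {o, q, r, s, t}; Blocker avoids the target exactly from the complement.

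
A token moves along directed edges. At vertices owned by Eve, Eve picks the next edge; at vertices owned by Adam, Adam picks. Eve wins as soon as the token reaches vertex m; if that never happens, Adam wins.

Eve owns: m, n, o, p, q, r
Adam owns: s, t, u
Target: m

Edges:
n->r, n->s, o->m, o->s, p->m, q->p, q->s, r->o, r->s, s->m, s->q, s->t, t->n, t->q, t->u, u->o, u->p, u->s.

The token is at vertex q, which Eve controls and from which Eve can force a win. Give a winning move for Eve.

p

A0 = {m}
A1: add {o, p} — o (Eve) has o→m; p (Eve) has p→m.
A2: add {q, r} — q (Eve) has q→p; r (Eve) has r→o.
A3: add {n} — n (Eve) has n→r.
A4 = A3; e.g. s (Adam) can still go to t. Fixed point.
From q, successor p is in the attractor (rank 1); the other successor s is not.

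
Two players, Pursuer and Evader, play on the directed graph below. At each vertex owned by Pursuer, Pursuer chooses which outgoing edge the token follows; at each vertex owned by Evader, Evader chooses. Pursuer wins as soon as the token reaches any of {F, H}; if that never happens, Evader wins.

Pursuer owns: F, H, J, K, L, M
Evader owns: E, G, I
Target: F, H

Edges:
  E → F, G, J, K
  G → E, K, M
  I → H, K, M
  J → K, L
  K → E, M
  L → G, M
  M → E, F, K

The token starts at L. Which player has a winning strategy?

Pursuer

A0 = {F, H}
A1: add {M} — M (Pursuer) has M→F.
A2: add {K, L} — K (Pursuer) has K→M; L (Pursuer) has L→M.
L ∈ A2, so Pursuer can force the target.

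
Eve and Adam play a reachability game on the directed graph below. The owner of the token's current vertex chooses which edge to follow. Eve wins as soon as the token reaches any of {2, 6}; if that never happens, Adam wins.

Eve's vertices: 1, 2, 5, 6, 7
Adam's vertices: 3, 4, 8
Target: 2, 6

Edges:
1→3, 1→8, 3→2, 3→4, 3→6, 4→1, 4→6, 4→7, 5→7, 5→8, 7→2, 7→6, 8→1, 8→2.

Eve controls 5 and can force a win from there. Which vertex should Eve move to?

A0 = {2, 6}
A1: add {7} — 7 (Eve) has 7→2.
A2: add {5} — 5 (Eve) has 5→7.
A3 = A2; e.g. 1 (Eve) has no edge into A2. Fixed point.
From 5, successor 7 is in the attractor (rank 1); the other successor 8 is not.

7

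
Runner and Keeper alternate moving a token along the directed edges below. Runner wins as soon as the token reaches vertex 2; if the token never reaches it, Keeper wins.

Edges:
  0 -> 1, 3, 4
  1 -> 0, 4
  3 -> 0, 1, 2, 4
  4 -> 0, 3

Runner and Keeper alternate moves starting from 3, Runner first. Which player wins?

Runner

Track states (vertex, player-to-move).
A0 = {(2,Runner), (2,Keeper)}
A1: add {(3,Runner)}.
(3,Runner) ∈ A1 ⇒ Runner forces the target.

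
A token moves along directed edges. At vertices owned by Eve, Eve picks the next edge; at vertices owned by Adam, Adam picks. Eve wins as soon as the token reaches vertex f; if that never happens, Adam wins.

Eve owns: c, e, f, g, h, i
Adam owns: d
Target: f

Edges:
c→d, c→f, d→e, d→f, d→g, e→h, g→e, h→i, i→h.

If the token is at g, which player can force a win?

Adam

A0 = {f}
A1: add {c} — c (Eve) has c→f.
A2 = A1; e.g. d (Adam) can still go to e. Fixed point.
g never enters the attractor, so Adam can avoid the target forever.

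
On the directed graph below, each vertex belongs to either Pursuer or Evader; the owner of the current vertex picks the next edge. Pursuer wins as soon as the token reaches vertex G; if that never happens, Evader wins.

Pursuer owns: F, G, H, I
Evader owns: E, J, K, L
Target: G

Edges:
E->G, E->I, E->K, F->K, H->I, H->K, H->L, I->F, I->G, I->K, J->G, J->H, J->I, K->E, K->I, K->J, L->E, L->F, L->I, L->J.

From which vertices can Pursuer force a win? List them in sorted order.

A0 = {G}
A1: add {I} — I (Pursuer) has I→G.
A2: add {H} — H (Pursuer) has H→I.
A3: add {J} — J (Evader): all of {G, H, I} already in.
A4 = A3; e.g. E (Evader) can still go to K. Fixed point.
Pursuer's winning region = {G, H, I, J}.

G, H, I, J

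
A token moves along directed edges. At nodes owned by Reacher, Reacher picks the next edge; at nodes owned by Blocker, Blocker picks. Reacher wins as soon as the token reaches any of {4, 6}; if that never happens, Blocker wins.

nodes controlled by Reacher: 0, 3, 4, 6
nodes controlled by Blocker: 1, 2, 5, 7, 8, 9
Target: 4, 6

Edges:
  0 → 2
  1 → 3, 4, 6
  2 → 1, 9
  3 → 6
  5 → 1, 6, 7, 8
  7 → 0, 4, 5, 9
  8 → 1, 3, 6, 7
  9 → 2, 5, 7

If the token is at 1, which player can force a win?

Reacher

A0 = {4, 6}
A1: add {3} — 3 (Reacher) has 3→6.
A2: add {1} — 1 (Blocker): all of {3, 4, 6} already in.
A3 = A2; e.g. 0 (Reacher) has no edge into A2. Fixed point.
1 ∈ A2, so Reacher can force the target.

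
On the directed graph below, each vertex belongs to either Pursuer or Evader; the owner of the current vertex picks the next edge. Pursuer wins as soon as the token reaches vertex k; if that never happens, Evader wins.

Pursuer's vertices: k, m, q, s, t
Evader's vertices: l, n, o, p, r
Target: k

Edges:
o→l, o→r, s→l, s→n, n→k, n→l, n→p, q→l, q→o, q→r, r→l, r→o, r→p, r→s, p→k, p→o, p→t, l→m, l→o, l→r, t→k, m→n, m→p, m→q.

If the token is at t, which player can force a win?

A0 = {k}
A1: add {t} — t (Pursuer) has t→k.
A2 = A1; e.g. l (Evader) can still go to m. Fixed point.
t ∈ A1, so Pursuer can force the target.

Pursuer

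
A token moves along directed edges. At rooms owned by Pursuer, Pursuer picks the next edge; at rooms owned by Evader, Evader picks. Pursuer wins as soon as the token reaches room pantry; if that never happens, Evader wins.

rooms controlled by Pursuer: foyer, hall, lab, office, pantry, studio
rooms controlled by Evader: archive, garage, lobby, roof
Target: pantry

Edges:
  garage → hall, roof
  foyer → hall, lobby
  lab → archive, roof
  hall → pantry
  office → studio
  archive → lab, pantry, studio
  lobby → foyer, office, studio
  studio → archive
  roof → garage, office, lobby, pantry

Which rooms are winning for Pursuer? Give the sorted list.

A0 = {pantry}
A1: add {hall} — hall (Pursuer) has hall→pantry.
A2: add {foyer} — foyer (Pursuer) has foyer→hall.
A3 = A2; e.g. garage (Evader) can still go to roof. Fixed point.
Pursuer's winning region = {foyer, hall, pantry}.

foyer, hall, pantry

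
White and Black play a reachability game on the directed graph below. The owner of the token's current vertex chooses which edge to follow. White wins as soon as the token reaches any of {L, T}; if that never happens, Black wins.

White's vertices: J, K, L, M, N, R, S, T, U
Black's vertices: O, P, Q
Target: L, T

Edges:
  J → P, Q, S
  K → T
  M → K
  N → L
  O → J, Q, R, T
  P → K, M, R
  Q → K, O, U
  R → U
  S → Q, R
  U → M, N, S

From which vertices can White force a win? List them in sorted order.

J, K, L, M, N, P, R, S, T, U

A0 = {L, T}
A1: add {K, N} — K (White) has K→T; N (White) has N→L.
A2: add {M, U} — M (White) has M→K; U (White) has U→N.
A3: add {R} — R (White) has R→U.
A4: add {P, S} — P (Black): all of {K, M, R} already in; S (White) has S→R.
A5: add {J} — J (White) has J→P.
A6 = A5; e.g. O (Black) can still go to Q. Fixed point.
White's winning region = {J, K, L, M, N, P, R, S, T, U}.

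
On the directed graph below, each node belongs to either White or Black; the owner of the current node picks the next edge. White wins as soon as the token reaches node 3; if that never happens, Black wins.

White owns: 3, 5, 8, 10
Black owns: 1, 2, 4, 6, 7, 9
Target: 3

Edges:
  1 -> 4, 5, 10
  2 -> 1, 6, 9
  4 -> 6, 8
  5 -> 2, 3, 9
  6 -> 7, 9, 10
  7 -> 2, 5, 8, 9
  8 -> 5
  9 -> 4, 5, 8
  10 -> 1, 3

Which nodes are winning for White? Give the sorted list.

A0 = {3}
A1: add {5, 10} — 5 (White) has 5→3; 10 (White) has 10→3.
A2: add {8} — 8 (White) has 8→5.
A3 = A2; e.g. 1 (Black) can still go to 4. Fixed point.
White's winning region = {3, 5, 8, 10}.

3, 5, 8, 10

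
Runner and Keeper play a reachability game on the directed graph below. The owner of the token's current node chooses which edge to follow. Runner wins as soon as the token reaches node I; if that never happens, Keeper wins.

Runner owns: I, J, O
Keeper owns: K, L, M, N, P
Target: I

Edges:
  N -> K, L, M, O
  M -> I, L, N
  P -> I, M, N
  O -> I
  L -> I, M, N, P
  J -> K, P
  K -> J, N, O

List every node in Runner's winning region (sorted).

I, O

A0 = {I}
A1: add {O} — O (Runner) has O→I.
A2 = A1; e.g. J (Runner) has no edge into A1. Fixed point.
Runner's winning region = {I, O}.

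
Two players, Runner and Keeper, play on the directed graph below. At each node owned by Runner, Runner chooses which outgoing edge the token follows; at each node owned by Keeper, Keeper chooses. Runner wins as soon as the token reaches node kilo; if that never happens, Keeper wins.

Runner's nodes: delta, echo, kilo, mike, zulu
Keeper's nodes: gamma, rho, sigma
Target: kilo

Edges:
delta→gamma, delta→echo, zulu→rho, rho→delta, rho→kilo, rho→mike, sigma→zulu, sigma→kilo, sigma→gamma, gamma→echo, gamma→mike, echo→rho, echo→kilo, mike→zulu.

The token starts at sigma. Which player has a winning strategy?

A0 = {kilo}
A1: add {echo} — echo (Runner) has echo→kilo.
A2: add {delta} — delta (Runner) has delta→echo.
A3 = A2; e.g. zulu (Runner) has no edge into A2. Fixed point.
sigma never enters the attractor, so Keeper can avoid the target forever.

Keeper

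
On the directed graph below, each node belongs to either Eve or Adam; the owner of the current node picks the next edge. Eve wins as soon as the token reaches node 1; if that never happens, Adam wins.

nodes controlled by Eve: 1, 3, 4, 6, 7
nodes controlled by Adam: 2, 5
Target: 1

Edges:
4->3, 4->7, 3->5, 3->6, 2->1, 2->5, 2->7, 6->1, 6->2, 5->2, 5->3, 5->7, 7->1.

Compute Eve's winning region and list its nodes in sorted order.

A0 = {1}
A1: add {6, 7} — 6 (Eve) has 6→1; 7 (Eve) has 7→1.
A2: add {3, 4} — 3 (Eve) has 3→6; 4 (Eve) has 4→7.
A3 = A2; e.g. 2 (Adam) can still go to 5. Fixed point.
Eve's winning region = {1, 3, 4, 6, 7}.

1, 3, 4, 6, 7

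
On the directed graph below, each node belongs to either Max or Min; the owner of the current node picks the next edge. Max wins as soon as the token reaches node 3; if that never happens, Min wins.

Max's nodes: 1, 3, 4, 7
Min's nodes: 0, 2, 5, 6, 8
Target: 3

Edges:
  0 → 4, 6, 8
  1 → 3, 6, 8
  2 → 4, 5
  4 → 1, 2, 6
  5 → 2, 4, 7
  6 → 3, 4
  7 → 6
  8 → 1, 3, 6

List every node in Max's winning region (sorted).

0, 1, 3, 4, 6, 7, 8

A0 = {3}
A1: add {1} — 1 (Max) has 1→3.
A2: add {4} — 4 (Max) has 4→1.
A3: add {6} — 6 (Min): all of {3, 4} already in.
A4: add {7, 8} — 7 (Max) has 7→6; 8 (Min): all of {1, 3, 6} already in.
A5: add {0} — 0 (Min): all of {4, 6, 8} already in.
A6 = A5; e.g. 2 (Min) can still go to 5. Fixed point.
Max's winning region = {0, 1, 3, 4, 6, 7, 8}.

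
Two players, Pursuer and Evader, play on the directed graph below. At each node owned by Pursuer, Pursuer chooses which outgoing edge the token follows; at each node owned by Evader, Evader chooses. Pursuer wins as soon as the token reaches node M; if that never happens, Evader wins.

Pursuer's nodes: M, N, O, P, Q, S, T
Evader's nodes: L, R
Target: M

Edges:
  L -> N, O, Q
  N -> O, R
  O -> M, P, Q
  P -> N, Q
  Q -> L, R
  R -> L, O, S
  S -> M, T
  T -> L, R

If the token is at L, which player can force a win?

A0 = {M}
A1: add {O, S} — O (Pursuer) has O→M; S (Pursuer) has S→M.
A2: add {N} — N (Pursuer) has N→O.
A3: add {P} — P (Pursuer) has P→N.
A4 = A3; e.g. L (Evader) can still go to Q. Fixed point.
L never enters the attractor, so Evader can avoid the target forever.

Evader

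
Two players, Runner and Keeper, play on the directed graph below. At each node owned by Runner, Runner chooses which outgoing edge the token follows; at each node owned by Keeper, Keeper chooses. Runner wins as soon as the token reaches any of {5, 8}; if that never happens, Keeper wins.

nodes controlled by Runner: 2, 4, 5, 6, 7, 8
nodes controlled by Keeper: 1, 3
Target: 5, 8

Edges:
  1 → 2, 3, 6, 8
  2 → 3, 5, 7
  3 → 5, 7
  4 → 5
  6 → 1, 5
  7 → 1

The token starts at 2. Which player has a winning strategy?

A0 = {5, 8}
A1: add {2, 4, 6} — 2 (Runner) has 2→5; 4 (Runner) has 4→5; 6 (Runner) has 6→5.
A2 = A1; e.g. 1 (Keeper) can still go to 3. Fixed point.
2 ∈ A1, so Runner can force the target.

Runner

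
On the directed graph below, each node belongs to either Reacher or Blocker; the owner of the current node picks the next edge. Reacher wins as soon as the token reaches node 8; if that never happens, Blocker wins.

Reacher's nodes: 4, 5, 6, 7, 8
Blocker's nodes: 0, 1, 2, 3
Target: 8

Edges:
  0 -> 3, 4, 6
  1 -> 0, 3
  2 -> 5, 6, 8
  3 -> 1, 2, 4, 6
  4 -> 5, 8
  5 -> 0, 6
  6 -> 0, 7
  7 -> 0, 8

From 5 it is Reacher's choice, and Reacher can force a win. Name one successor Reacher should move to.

6

A0 = {8}
A1: add {4, 7} — 4 (Reacher) has 4→8; 7 (Reacher) has 7→8.
A2: add {6} — 6 (Reacher) has 6→7.
A3: add {5} — 5 (Reacher) has 5→6.
A4: add {2} — 2 (Blocker): all of {5, 6, 8} already in.
A5 = A4; e.g. 0 (Blocker) can still go to 3. Fixed point.
From 5, successor 6 is in the attractor (rank 2); the other successor 0 is not.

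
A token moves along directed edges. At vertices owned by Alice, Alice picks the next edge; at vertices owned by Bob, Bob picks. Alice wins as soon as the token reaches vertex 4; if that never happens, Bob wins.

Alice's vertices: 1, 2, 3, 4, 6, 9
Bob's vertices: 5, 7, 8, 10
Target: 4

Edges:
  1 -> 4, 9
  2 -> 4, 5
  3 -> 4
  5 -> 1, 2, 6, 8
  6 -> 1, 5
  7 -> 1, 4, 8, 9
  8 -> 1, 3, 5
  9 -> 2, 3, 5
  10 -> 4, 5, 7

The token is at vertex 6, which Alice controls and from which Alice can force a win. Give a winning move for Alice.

A0 = {4}
A1: add {1, 2, 3} — 1 (Alice) has 1→4; 2 (Alice) has 2→4; 3 (Alice) has 3→4.
A2: add {6, 9} — 6 (Alice) has 6→1; 9 (Alice) has 9→2.
A3 = A2; e.g. 5 (Bob) can still go to 8. Fixed point.
From 6, successor 1 is in the attractor (rank 1); the other successor 5 is not.

1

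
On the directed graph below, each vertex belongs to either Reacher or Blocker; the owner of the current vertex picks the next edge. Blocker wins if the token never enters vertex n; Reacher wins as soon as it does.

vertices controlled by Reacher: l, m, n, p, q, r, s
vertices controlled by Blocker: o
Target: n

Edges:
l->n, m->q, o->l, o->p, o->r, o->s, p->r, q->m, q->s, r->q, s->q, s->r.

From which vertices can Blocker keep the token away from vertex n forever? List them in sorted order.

m, o, p, q, r, s

A0 = {n}
A1: add {l} — l (Reacher) has l→n.
A2 = A1; e.g. m (Reacher) has no edge into A1. Fixed point.
Reacher's attractor = {l, n}; Blocker avoids the target exactly from the complement.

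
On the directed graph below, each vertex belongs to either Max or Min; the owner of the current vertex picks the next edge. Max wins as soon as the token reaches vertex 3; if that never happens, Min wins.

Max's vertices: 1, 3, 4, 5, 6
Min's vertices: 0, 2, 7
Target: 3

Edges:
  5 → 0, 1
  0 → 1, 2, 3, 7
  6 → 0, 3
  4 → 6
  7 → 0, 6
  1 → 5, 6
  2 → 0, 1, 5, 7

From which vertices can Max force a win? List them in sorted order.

1, 3, 4, 5, 6

A0 = {3}
A1: add {6} — 6 (Max) has 6→3.
A2: add {1, 4} — 1 (Max) has 1→6; 4 (Max) has 4→6.
A3: add {5} — 5 (Max) has 5→1.
A4 = A3; e.g. 0 (Min) can still go to 2. Fixed point.
Max's winning region = {1, 3, 4, 5, 6}.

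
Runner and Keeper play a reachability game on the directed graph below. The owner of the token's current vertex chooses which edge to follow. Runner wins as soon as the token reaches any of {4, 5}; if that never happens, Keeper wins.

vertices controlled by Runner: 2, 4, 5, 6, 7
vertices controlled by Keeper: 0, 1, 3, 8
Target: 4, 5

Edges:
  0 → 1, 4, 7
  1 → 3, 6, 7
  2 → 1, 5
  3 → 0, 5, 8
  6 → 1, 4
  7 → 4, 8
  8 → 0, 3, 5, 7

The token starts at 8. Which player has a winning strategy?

Keeper

A0 = {4, 5}
A1: add {2, 6, 7} — 2 (Runner) has 2→5; 6 (Runner) has 6→4; 7 (Runner) has 7→4.
A2 = A1; e.g. 0 (Keeper) can still go to 1. Fixed point.
8 never enters the attractor, so Keeper can avoid the target forever.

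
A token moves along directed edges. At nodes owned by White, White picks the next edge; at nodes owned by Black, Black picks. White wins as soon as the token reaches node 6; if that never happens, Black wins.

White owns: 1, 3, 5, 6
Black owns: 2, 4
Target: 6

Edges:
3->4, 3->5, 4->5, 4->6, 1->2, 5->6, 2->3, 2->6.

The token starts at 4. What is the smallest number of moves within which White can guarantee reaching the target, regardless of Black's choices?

A0 = {6}
A1: add {5} — 5 (White) has 5→6.
A2: add {3, 4} — 3 (White) has 3→5; 4 (Black): all of {5, 6} already in.
4 enters the attractor at level 2, so White can force the target in 2 moves from there.

2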